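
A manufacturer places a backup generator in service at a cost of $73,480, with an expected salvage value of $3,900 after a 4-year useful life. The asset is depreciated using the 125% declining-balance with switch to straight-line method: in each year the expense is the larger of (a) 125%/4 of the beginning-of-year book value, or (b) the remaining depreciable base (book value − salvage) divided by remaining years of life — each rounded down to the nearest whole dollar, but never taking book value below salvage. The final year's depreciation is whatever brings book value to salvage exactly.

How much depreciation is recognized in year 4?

$15,416

Depreciable base = $73,480 − $3,900 = $69,580.
Year 1: DB = ⌊$73,480 × 125%/4⌋ = $22,962; SL = ⌊$69,580/4⌋ = $17,395 → take DB $22,962. Book value $50,518.
Year 2: DB = ⌊$50,518 × 125%/4⌋ = $15,786; SL = ⌊$46,618/3⌋ = $15,539 → take DB $15,786. Book value $34,732.
Year 3: DB = ⌊$34,732 × 125%/4⌋ = $10,853; SL = ⌊$30,832/2⌋ = $15,416 → take SL $15,416. Book value $19,316.
Year 4 (final): $19,316 − $3,900 = $15,416. Book value $3,900.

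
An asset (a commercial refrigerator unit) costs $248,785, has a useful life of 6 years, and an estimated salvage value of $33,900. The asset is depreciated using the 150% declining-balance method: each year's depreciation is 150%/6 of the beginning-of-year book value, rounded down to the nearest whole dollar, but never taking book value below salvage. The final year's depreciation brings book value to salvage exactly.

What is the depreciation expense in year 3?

$34,985

Depreciable base = $248,785 − $33,900 = $214,885.
Year 1: ⌊$248,785 × 150%/6⌋ = $62,196. Book value $186,589.
Year 2: ⌊$186,589 × 150%/6⌋ = $46,647. Book value $139,942.
Year 3: ⌊$139,942 × 150%/6⌋ = $34,985. Book value $104,957.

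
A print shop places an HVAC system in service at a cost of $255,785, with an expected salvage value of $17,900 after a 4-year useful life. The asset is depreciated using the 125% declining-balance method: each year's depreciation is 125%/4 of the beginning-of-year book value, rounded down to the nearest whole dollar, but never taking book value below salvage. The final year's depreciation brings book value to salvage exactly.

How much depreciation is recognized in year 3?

Depreciable base = $255,785 − $17,900 = $237,885.
Year 1: ⌊$255,785 × 125%/4⌋ = $79,932. Book value $175,853.
Year 2: ⌊$175,853 × 125%/4⌋ = $54,954. Book value $120,899.
Year 3: ⌊$120,899 × 125%/4⌋ = $37,780. Book value $83,119.

$37,780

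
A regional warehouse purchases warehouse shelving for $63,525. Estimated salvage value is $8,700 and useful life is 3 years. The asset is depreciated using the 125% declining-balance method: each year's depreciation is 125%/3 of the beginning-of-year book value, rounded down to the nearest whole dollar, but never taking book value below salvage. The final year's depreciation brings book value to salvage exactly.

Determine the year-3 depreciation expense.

Depreciable base = $63,525 − $8,700 = $54,825.
Year 1: ⌊$63,525 × 125%/3⌋ = $26,468. Book value $37,057.
Year 2: ⌊$37,057 × 125%/3⌋ = $15,440. Book value $21,617.
Year 3 (final): $21,617 − $8,700 = $12,917. Book value $8,700.

$12,917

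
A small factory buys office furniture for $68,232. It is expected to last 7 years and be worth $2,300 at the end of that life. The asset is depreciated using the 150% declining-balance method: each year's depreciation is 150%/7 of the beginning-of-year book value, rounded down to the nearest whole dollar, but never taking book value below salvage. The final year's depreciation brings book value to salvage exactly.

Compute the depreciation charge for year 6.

$4,378

Depreciable base = $68,232 − $2,300 = $65,932.
Year 1: ⌊$68,232 × 150%/7⌋ = $14,621. Book value $53,611.
Year 2: ⌊$53,611 × 150%/7⌋ = $11,488. Book value $42,123.
Year 3: ⌊$42,123 × 150%/7⌋ = $9,026. Book value $33,097.
Year 4: ⌊$33,097 × 150%/7⌋ = $7,092. Book value $26,005.
Year 5: ⌊$26,005 × 150%/7⌋ = $5,572. Book value $20,433.
Year 6: ⌊$20,433 × 150%/7⌋ = $4,378. Book value $16,055.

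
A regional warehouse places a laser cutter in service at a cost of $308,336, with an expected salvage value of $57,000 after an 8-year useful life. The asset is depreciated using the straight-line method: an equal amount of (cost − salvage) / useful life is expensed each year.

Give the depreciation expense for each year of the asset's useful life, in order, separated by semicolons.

$31,417; $31,417; $31,417; $31,417; $31,417; $31,417; $31,417; $31,417

Depreciable base = $308,336 − $57,000 = $251,336.
Annual expense = $251,336 / 8 = $31,417.
End of year 1: book value $276,919.
End of year 2: book value $245,502.
End of year 3: book value $214,085.
End of year 4: book value $182,668.
End of year 5: book value $151,251.
End of year 6: book value $119,834.
End of year 7: book value $88,417.
End of year 8: book value $57,000.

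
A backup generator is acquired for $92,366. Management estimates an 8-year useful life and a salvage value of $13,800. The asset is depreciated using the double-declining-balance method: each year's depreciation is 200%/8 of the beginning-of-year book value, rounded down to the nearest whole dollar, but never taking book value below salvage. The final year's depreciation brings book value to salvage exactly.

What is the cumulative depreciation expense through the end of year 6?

$75,926

Depreciable base = $92,366 − $13,800 = $78,566.
Year 1: ⌊$92,366 × 200%/8⌋ = $23,091. Book value $69,275.
Year 2: ⌊$69,275 × 200%/8⌋ = $17,318. Book value $51,957.
Year 3: ⌊$51,957 × 200%/8⌋ = $12,989. Book value $38,968.
Year 4: ⌊$38,968 × 200%/8⌋ = $9,742. Book value $29,226.
Year 5: ⌊$29,226 × 200%/8⌋ = $7,306. Book value $21,920.
Year 6: ⌊$21,920 × 200%/8⌋ = $5,480. Book value $16,440.
Accumulated through year 6 = $92,366 − $16,440 = $75,926.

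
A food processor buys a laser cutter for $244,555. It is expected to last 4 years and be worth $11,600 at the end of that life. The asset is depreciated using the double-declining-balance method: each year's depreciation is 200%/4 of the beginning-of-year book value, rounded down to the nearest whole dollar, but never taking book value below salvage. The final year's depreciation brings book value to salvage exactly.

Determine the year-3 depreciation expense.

$30,569

Depreciable base = $244,555 − $11,600 = $232,955.
Year 1: ⌊$244,555 × 200%/4⌋ = $122,277. Book value $122,278.
Year 2: ⌊$122,278 × 200%/4⌋ = $61,139. Book value $61,139.
Year 3: ⌊$61,139 × 200%/4⌋ = $30,569. Book value $30,570.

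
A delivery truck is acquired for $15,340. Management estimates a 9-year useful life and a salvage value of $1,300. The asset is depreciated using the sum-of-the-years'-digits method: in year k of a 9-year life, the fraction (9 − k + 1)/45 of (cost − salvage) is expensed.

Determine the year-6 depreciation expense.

$1,248

Depreciable base = $15,340 − $1,300 = $14,040.
Sum of the years' digits = 9+8+7+6+5+4+3+2+1 = 45.
Year 1: $14,040 × 9/45 = $2,808. Book value $12,532.
Year 2: $14,040 × 8/45 = $2,496. Book value $10,036.
Year 3: $14,040 × 7/45 = $2,184. Book value $7,852.
Year 4: $14,040 × 6/45 = $1,872. Book value $5,980.
Year 5: $14,040 × 5/45 = $1,560. Book value $4,420.
Year 6: $14,040 × 4/45 = $1,248. Book value $3,172.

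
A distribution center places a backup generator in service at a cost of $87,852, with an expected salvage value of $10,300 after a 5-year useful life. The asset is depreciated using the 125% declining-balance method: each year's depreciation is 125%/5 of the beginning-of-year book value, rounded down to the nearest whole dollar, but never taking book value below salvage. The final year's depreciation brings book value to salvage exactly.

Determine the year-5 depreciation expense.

$17,498

Depreciable base = $87,852 − $10,300 = $77,552.
Year 1: ⌊$87,852 × 125%/5⌋ = $21,963. Book value $65,889.
Year 2: ⌊$65,889 × 125%/5⌋ = $16,472. Book value $49,417.
Year 3: ⌊$49,417 × 125%/5⌋ = $12,354. Book value $37,063.
Year 4: ⌊$37,063 × 125%/5⌋ = $9,265. Book value $27,798.
Year 5 (final): $27,798 − $10,300 = $17,498. Book value $10,300.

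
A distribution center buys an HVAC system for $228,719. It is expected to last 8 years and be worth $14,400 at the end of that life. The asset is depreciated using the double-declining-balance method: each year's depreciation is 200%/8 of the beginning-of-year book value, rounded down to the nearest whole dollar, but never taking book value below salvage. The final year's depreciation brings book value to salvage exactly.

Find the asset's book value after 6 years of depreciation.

Depreciable base = $228,719 − $14,400 = $214,319.
Year 1: ⌊$228,719 × 200%/8⌋ = $57,179. Book value $171,540.
Year 2: ⌊$171,540 × 200%/8⌋ = $42,885. Book value $128,655.
Year 3: ⌊$128,655 × 200%/8⌋ = $32,163. Book value $96,492.
Year 4: ⌊$96,492 × 200%/8⌋ = $24,123. Book value $72,369.
Year 5: ⌊$72,369 × 200%/8⌋ = $18,092. Book value $54,277.
Year 6: ⌊$54,277 × 200%/8⌋ = $13,569. Book value $40,708.

$40,708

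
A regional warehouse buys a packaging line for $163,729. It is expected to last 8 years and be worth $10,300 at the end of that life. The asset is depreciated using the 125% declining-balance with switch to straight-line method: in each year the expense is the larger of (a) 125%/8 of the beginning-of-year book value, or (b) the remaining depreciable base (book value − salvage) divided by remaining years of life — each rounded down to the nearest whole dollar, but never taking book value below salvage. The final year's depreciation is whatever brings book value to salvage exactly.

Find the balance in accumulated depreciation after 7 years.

$135,819

Depreciable base = $163,729 − $10,300 = $153,429.
Year 1: DB = ⌊$163,729 × 125%/8⌋ = $25,582; SL = ⌊$153,429/8⌋ = $19,178 → take DB $25,582. Book value $138,147.
Year 2: DB = ⌊$138,147 × 125%/8⌋ = $21,585; SL = ⌊$127,847/7⌋ = $18,263 → take DB $21,585. Book value $116,562.
Year 3: DB = ⌊$116,562 × 125%/8⌋ = $18,212; SL = ⌊$106,262/6⌋ = $17,710 → take DB $18,212. Book value $98,350.
Year 4: DB = ⌊$98,350 × 125%/8⌋ = $15,367; SL = ⌊$88,050/5⌋ = $17,610 → take SL $17,610. Book value $80,740.
Year 5: DB = ⌊$80,740 × 125%/8⌋ = $12,615; SL = ⌊$70,440/4⌋ = $17,610 → take SL $17,610. Book value $63,130.
Year 6: DB = ⌊$63,130 × 125%/8⌋ = $9,864; SL = ⌊$52,830/3⌋ = $17,610 → take SL $17,610. Book value $45,520.
Year 7: DB = ⌊$45,520 × 125%/8⌋ = $7,112; SL = ⌊$35,220/2⌋ = $17,610 → take SL $17,610. Book value $27,910.
Accumulated through year 7 = $163,729 − $27,910 = $135,819.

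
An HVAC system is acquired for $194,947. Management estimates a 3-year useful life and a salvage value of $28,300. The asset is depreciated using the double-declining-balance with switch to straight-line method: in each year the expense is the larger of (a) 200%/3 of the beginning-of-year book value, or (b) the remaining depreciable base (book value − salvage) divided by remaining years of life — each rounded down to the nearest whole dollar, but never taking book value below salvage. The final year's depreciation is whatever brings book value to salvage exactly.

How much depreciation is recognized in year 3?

Depreciable base = $194,947 − $28,300 = $166,647.
Year 1: DB = ⌊$194,947 × 200%/3⌋ = $129,964; SL = ⌊$166,647/3⌋ = $55,549 → take DB $129,964. Book value $64,983.
Year 2: DB = ⌊$64,983 × 200%/3⌋ = $43,322; SL = ⌊$36,683/2⌋ = $18,341 → take DB $43,322, capped at $36,683. Book value $28,300.
Year 3 (final): $28,300 − $28,300 = $0. Book value $28,300.

$0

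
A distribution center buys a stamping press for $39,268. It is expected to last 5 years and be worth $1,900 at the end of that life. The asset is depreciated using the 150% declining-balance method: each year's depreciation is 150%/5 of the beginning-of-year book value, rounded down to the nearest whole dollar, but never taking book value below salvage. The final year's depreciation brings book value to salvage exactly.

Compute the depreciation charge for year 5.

Depreciable base = $39,268 − $1,900 = $37,368.
Year 1: ⌊$39,268 × 150%/5⌋ = $11,780. Book value $27,488.
Year 2: ⌊$27,488 × 150%/5⌋ = $8,246. Book value $19,242.
Year 3: ⌊$19,242 × 150%/5⌋ = $5,772. Book value $13,470.
Year 4: ⌊$13,470 × 150%/5⌋ = $4,041. Book value $9,429.
Year 5 (final): $9,429 − $1,900 = $7,529. Book value $1,900.

$7,529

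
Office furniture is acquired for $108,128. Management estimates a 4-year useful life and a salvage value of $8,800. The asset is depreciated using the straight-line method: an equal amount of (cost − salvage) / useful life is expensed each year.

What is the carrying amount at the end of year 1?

Depreciable base = $108,128 − $8,800 = $99,328.
Annual expense = $99,328 / 4 = $24,832.
End of year 1: book value $83,296.

$83,296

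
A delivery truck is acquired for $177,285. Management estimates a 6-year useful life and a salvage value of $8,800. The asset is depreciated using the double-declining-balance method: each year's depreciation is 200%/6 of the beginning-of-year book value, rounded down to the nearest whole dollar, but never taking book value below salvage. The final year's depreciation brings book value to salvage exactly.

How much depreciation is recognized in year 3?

$26,264

Depreciable base = $177,285 − $8,800 = $168,485.
Year 1: ⌊$177,285 × 200%/6⌋ = $59,095. Book value $118,190.
Year 2: ⌊$118,190 × 200%/6⌋ = $39,396. Book value $78,794.
Year 3: ⌊$78,794 × 200%/6⌋ = $26,264. Book value $52,530.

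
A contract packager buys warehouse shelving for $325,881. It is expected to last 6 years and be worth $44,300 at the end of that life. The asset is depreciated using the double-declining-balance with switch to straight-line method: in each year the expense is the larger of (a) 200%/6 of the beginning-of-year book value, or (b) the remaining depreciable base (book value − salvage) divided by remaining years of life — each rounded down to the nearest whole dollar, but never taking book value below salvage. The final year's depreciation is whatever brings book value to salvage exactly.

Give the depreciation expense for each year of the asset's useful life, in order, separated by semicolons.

$108,627; $72,418; $48,278; $32,186; $20,072; $0

Depreciable base = $325,881 − $44,300 = $281,581.
Year 1: DB = ⌊$325,881 × 200%/6⌋ = $108,627; SL = ⌊$281,581/6⌋ = $46,930 → take DB $108,627. Book value $217,254.
Year 2: DB = ⌊$217,254 × 200%/6⌋ = $72,418; SL = ⌊$172,954/5⌋ = $34,590 → take DB $72,418. Book value $144,836.
Year 3: DB = ⌊$144,836 × 200%/6⌋ = $48,278; SL = ⌊$100,536/4⌋ = $25,134 → take DB $48,278. Book value $96,558.
Year 4: DB = ⌊$96,558 × 200%/6⌋ = $32,186; SL = ⌊$52,258/3⌋ = $17,419 → take DB $32,186. Book value $64,372.
Year 5: DB = ⌊$64,372 × 200%/6⌋ = $21,457; SL = ⌊$20,072/2⌋ = $10,036 → take DB $21,457, capped at $20,072. Book value $44,300.
Year 6 (final): $44,300 − $44,300 = $0. Book value $44,300.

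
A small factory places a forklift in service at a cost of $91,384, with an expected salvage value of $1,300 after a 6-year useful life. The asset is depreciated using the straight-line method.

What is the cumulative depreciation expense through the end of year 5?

$75,070

Depreciable base = $91,384 − $1,300 = $90,084.
Annual expense = $90,084 / 6 = $15,014.
End of year 1: book value $76,370.
End of year 2: book value $61,356.
End of year 3: book value $46,342.
End of year 4: book value $31,328.
End of year 5: book value $16,314.
Accumulated through year 5 = $91,384 − $16,314 = $75,070.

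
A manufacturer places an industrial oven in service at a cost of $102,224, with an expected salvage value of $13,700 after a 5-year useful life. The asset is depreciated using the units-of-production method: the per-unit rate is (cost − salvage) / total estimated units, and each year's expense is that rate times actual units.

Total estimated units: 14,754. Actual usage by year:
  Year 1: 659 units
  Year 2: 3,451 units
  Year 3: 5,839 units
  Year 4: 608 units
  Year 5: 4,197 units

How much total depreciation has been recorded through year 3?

Depreciable base = $102,224 − $13,700 = $88,524.
Rate = $88,524 / 14,754 units = $6 per unit.
Year 1: 659 × $6 = $3,954. Book value $98,270.
Year 2: 3,451 × $6 = $20,706. Book value $77,564.
Year 3: 5,839 × $6 = $35,034. Book value $42,530.
Accumulated through year 3 = $102,224 − $42,530 = $59,694.

$59,694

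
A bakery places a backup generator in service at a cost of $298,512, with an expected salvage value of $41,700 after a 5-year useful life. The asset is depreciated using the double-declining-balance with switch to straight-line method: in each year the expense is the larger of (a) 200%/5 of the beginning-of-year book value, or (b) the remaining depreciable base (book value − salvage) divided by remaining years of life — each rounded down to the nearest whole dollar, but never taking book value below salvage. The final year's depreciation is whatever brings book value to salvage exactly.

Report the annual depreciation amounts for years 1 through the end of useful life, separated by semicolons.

$119,404; $71,643; $42,986; $22,779; $0

Depreciable base = $298,512 − $41,700 = $256,812.
Year 1: DB = ⌊$298,512 × 200%/5⌋ = $119,404; SL = ⌊$256,812/5⌋ = $51,362 → take DB $119,404. Book value $179,108.
Year 2: DB = ⌊$179,108 × 200%/5⌋ = $71,643; SL = ⌊$137,408/4⌋ = $34,352 → take DB $71,643. Book value $107,465.
Year 3: DB = ⌊$107,465 × 200%/5⌋ = $42,986; SL = ⌊$65,765/3⌋ = $21,921 → take DB $42,986. Book value $64,479.
Year 4: DB = ⌊$64,479 × 200%/5⌋ = $25,791; SL = ⌊$22,779/2⌋ = $11,389 → take DB $25,791, capped at $22,779. Book value $41,700.
Year 5 (final): $41,700 − $41,700 = $0. Book value $41,700.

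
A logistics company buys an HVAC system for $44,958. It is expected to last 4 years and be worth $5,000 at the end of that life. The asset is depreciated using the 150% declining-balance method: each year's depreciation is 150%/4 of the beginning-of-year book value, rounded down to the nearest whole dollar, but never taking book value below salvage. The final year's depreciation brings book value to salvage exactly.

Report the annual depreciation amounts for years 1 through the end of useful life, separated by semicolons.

$16,859; $10,537; $6,585; $5,977

Depreciable base = $44,958 − $5,000 = $39,958.
Year 1: ⌊$44,958 × 150%/4⌋ = $16,859. Book value $28,099.
Year 2: ⌊$28,099 × 150%/4⌋ = $10,537. Book value $17,562.
Year 3: ⌊$17,562 × 150%/4⌋ = $6,585. Book value $10,977.
Year 4 (final): $10,977 − $5,000 = $5,977. Book value $5,000.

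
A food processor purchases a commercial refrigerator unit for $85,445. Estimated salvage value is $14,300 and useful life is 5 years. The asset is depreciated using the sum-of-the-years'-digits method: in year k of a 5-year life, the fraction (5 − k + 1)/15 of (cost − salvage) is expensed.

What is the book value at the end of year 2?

Depreciable base = $85,445 − $14,300 = $71,145.
Sum of the years' digits = 5+4+3+2+1 = 15.
Year 1: $71,145 × 5/15 = $23,715. Book value $61,730.
Year 2: $71,145 × 4/15 = $18,972. Book value $42,758.

$42,758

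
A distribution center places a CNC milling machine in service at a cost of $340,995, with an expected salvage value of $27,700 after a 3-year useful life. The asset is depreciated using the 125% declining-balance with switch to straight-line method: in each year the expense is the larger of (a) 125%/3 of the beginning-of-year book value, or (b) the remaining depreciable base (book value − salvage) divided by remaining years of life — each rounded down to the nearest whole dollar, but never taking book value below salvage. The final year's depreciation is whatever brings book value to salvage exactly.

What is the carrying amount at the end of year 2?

Depreciable base = $340,995 − $27,700 = $313,295.
Year 1: DB = ⌊$340,995 × 125%/3⌋ = $142,081; SL = ⌊$313,295/3⌋ = $104,431 → take DB $142,081. Book value $198,914.
Year 2: DB = ⌊$198,914 × 125%/3⌋ = $82,880; SL = ⌊$171,214/2⌋ = $85,607 → take SL $85,607. Book value $113,307.

$113,307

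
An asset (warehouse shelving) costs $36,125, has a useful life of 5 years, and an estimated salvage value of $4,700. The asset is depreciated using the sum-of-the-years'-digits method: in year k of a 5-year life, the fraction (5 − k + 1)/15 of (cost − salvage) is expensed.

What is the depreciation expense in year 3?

Depreciable base = $36,125 − $4,700 = $31,425.
Sum of the years' digits = 5+4+3+2+1 = 15.
Year 1: $31,425 × 5/15 = $10,475. Book value $25,650.
Year 2: $31,425 × 4/15 = $8,380. Book value $17,270.
Year 3: $31,425 × 3/15 = $6,285. Book value $10,985.

$6,285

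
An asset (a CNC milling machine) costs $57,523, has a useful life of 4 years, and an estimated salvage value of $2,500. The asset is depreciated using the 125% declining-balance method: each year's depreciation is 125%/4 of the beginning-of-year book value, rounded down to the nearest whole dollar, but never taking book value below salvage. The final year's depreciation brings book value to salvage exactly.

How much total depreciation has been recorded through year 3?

$38,829

Depreciable base = $57,523 − $2,500 = $55,023.
Year 1: ⌊$57,523 × 125%/4⌋ = $17,975. Book value $39,548.
Year 2: ⌊$39,548 × 125%/4⌋ = $12,358. Book value $27,190.
Year 3: ⌊$27,190 × 125%/4⌋ = $8,496. Book value $18,694.
Accumulated through year 3 = $57,523 − $18,694 = $38,829.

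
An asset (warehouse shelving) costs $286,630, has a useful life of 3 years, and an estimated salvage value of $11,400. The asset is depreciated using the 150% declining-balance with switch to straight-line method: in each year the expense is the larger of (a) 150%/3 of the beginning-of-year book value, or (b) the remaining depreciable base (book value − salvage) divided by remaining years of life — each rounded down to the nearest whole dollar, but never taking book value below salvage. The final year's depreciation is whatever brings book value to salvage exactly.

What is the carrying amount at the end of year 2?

$71,658

Depreciable base = $286,630 − $11,400 = $275,230.
Year 1: DB = ⌊$286,630 × 150%/3⌋ = $143,315; SL = ⌊$275,230/3⌋ = $91,743 → take DB $143,315. Book value $143,315.
Year 2: DB = ⌊$143,315 × 150%/3⌋ = $71,657; SL = ⌊$131,915/2⌋ = $65,957 → take DB $71,657. Book value $71,658.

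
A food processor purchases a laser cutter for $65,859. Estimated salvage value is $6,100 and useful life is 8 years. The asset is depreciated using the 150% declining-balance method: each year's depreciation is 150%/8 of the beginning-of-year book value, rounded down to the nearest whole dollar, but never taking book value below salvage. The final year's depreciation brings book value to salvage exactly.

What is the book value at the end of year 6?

$18,950

Depreciable base = $65,859 − $6,100 = $59,759.
Year 1: ⌊$65,859 × 150%/8⌋ = $12,348. Book value $53,511.
Year 2: ⌊$53,511 × 150%/8⌋ = $10,033. Book value $43,478.
Year 3: ⌊$43,478 × 150%/8⌋ = $8,152. Book value $35,326.
Year 4: ⌊$35,326 × 150%/8⌋ = $6,623. Book value $28,703.
Year 5: ⌊$28,703 × 150%/8⌋ = $5,381. Book value $23,322.
Year 6: ⌊$23,322 × 150%/8⌋ = $4,372. Book value $18,950.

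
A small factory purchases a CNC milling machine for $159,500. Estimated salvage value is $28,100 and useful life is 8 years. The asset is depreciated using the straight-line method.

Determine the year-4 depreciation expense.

$16,425

Depreciable base = $159,500 − $28,100 = $131,400.
Annual expense = $131,400 / 8 = $16,425.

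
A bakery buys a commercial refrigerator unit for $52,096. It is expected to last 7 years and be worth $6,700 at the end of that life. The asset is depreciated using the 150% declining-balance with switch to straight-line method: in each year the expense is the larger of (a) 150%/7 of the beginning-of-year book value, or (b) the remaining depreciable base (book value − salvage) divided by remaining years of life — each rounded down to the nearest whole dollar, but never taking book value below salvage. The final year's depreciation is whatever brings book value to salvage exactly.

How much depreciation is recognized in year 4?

Depreciable base = $52,096 − $6,700 = $45,396.
Year 1: DB = ⌊$52,096 × 150%/7⌋ = $11,163; SL = ⌊$45,396/7⌋ = $6,485 → take DB $11,163. Book value $40,933.
Year 2: DB = ⌊$40,933 × 150%/7⌋ = $8,771; SL = ⌊$34,233/6⌋ = $5,705 → take DB $8,771. Book value $32,162.
Year 3: DB = ⌊$32,162 × 150%/7⌋ = $6,891; SL = ⌊$25,462/5⌋ = $5,092 → take DB $6,891. Book value $25,271.
Year 4: DB = ⌊$25,271 × 150%/7⌋ = $5,415; SL = ⌊$18,571/4⌋ = $4,642 → take DB $5,415. Book value $19,856.

$5,415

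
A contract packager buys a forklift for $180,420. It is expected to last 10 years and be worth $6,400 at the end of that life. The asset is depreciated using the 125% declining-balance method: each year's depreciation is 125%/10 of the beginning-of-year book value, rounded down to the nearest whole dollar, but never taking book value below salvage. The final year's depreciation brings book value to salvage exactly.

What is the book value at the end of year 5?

$92,541

Depreciable base = $180,420 − $6,400 = $174,020.
Year 1: ⌊$180,420 × 125%/10⌋ = $22,552. Book value $157,868.
Year 2: ⌊$157,868 × 125%/10⌋ = $19,733. Book value $138,135.
Year 3: ⌊$138,135 × 125%/10⌋ = $17,266. Book value $120,869.
Year 4: ⌊$120,869 × 125%/10⌋ = $15,108. Book value $105,761.
Year 5: ⌊$105,761 × 125%/10⌋ = $13,220. Book value $92,541.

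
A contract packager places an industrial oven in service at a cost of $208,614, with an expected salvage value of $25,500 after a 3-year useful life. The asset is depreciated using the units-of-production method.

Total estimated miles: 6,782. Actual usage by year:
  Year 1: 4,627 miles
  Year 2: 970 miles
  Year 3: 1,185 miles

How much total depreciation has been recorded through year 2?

$151,119

Depreciable base = $208,614 − $25,500 = $183,114.
Rate = $183,114 / 6,782 miles = $27 per mile.
Year 1: 4,627 × $27 = $124,929. Book value $83,685.
Year 2: 970 × $27 = $26,190. Book value $57,495.
Accumulated through year 2 = $208,614 − $57,495 = $151,119.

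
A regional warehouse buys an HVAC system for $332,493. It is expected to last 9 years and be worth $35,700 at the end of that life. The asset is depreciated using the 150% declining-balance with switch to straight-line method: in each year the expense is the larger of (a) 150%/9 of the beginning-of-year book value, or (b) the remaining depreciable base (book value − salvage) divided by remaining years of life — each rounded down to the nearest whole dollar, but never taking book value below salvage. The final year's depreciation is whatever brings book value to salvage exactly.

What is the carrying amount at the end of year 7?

$84,662

Depreciable base = $332,493 − $35,700 = $296,793.
Year 1: DB = ⌊$332,493 × 150%/9⌋ = $55,415; SL = ⌊$296,793/9⌋ = $32,977 → take DB $55,415. Book value $277,078.
Year 2: DB = ⌊$277,078 × 150%/9⌋ = $46,179; SL = ⌊$241,378/8⌋ = $30,172 → take DB $46,179. Book value $230,899.
Year 3: DB = ⌊$230,899 × 150%/9⌋ = $38,483; SL = ⌊$195,199/7⌋ = $27,885 → take DB $38,483. Book value $192,416.
Year 4: DB = ⌊$192,416 × 150%/9⌋ = $32,069; SL = ⌊$156,716/6⌋ = $26,119 → take DB $32,069. Book value $160,347.
Year 5: DB = ⌊$160,347 × 150%/9⌋ = $26,724; SL = ⌊$124,647/5⌋ = $24,929 → take DB $26,724. Book value $133,623.
Year 6: DB = ⌊$133,623 × 150%/9⌋ = $22,270; SL = ⌊$97,923/4⌋ = $24,480 → take SL $24,480. Book value $109,143.
Year 7: DB = ⌊$109,143 × 150%/9⌋ = $18,190; SL = ⌊$73,443/3⌋ = $24,481 → take SL $24,481. Book value $84,662.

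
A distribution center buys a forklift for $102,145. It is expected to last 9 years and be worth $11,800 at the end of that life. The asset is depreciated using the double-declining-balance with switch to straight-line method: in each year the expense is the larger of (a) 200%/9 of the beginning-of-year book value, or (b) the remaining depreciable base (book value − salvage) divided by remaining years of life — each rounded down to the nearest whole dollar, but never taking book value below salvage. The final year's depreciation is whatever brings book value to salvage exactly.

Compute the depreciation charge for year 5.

Depreciable base = $102,145 − $11,800 = $90,345.
Year 1: DB = ⌊$102,145 × 200%/9⌋ = $22,698; SL = ⌊$90,345/9⌋ = $10,038 → take DB $22,698. Book value $79,447.
Year 2: DB = ⌊$79,447 × 200%/9⌋ = $17,654; SL = ⌊$67,647/8⌋ = $8,455 → take DB $17,654. Book value $61,793.
Year 3: DB = ⌊$61,793 × 200%/9⌋ = $13,731; SL = ⌊$49,993/7⌋ = $7,141 → take DB $13,731. Book value $48,062.
Year 4: DB = ⌊$48,062 × 200%/9⌋ = $10,680; SL = ⌊$36,262/6⌋ = $6,043 → take DB $10,680. Book value $37,382.
Year 5: DB = ⌊$37,382 × 200%/9⌋ = $8,307; SL = ⌊$25,582/5⌋ = $5,116 → take DB $8,307. Book value $29,075.

$8,307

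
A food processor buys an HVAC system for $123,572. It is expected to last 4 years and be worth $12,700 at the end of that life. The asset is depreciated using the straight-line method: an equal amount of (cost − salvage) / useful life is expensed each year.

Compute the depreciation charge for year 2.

$27,718

Depreciable base = $123,572 − $12,700 = $110,872.
Annual expense = $110,872 / 4 = $27,718.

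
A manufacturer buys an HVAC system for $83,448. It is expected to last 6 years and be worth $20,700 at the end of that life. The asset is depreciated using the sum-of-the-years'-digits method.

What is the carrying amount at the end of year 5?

$23,688

Depreciable base = $83,448 − $20,700 = $62,748.
Sum of the years' digits = 6+5+4+3+2+1 = 21.
Year 1: $62,748 × 6/21 = $17,928. Book value $65,520.
Year 2: $62,748 × 5/21 = $14,940. Book value $50,580.
Year 3: $62,748 × 4/21 = $11,952. Book value $38,628.
Year 4: $62,748 × 3/21 = $8,964. Book value $29,664.
Year 5: $62,748 × 2/21 = $5,976. Book value $23,688.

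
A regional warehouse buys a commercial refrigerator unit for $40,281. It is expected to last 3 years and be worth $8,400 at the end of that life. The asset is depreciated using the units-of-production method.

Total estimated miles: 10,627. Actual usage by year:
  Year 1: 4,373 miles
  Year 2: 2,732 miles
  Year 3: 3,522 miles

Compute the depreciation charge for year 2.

$8,196

Depreciable base = $40,281 − $8,400 = $31,881.
Rate = $31,881 / 10,627 miles = $3 per mile.
Year 1: 4,373 × $3 = $13,119. Book value $27,162.
Year 2: 2,732 × $3 = $8,196. Book value $18,966.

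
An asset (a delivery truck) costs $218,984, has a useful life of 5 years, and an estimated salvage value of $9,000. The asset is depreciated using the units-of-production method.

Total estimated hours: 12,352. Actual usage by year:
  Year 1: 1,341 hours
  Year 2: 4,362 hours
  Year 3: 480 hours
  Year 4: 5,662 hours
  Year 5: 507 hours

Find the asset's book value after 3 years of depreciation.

Depreciable base = $218,984 − $9,000 = $209,984.
Rate = $209,984 / 12,352 hours = $17 per hour.
Year 1: 1,341 × $17 = $22,797. Book value $196,187.
Year 2: 4,362 × $17 = $74,154. Book value $122,033.
Year 3: 480 × $17 = $8,160. Book value $113,873.

$113,873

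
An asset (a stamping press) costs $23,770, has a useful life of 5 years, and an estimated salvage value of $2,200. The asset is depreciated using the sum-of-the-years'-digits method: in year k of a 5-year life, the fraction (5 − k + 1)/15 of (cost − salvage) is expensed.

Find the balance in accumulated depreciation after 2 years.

$12,942

Depreciable base = $23,770 − $2,200 = $21,570.
Sum of the years' digits = 5+4+3+2+1 = 15.
Year 1: $21,570 × 5/15 = $7,190. Book value $16,580.
Year 2: $21,570 × 4/15 = $5,752. Book value $10,828.
Accumulated through year 2 = $23,770 − $10,828 = $12,942.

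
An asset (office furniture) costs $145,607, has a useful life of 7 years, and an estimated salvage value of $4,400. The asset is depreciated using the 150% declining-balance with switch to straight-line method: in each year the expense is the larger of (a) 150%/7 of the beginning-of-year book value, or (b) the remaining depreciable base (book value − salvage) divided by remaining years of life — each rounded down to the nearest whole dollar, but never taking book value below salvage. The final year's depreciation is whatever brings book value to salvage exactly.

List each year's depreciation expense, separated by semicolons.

$31,201; $24,515; $19,262; $16,557; $16,557; $16,557; $16,558

Depreciable base = $145,607 − $4,400 = $141,207.
Year 1: DB = ⌊$145,607 × 150%/7⌋ = $31,201; SL = ⌊$141,207/7⌋ = $20,172 → take DB $31,201. Book value $114,406.
Year 2: DB = ⌊$114,406 × 150%/7⌋ = $24,515; SL = ⌊$110,006/6⌋ = $18,334 → take DB $24,515. Book value $89,891.
Year 3: DB = ⌊$89,891 × 150%/7⌋ = $19,262; SL = ⌊$85,491/5⌋ = $17,098 → take DB $19,262. Book value $70,629.
Year 4: DB = ⌊$70,629 × 150%/7⌋ = $15,134; SL = ⌊$66,229/4⌋ = $16,557 → take SL $16,557. Book value $54,072.
Year 5: DB = ⌊$54,072 × 150%/7⌋ = $11,586; SL = ⌊$49,672/3⌋ = $16,557 → take SL $16,557. Book value $37,515.
Year 6: DB = ⌊$37,515 × 150%/7⌋ = $8,038; SL = ⌊$33,115/2⌋ = $16,557 → take SL $16,557. Book value $20,958.
Year 7 (final): $20,958 − $4,400 = $16,558. Book value $4,400.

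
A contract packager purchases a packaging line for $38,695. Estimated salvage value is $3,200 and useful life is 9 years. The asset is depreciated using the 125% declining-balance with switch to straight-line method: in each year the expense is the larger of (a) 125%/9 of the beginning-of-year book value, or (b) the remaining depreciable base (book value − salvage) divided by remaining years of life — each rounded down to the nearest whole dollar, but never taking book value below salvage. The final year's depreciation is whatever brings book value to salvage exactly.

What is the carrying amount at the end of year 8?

Depreciable base = $38,695 − $3,200 = $35,495.
Year 1: DB = ⌊$38,695 × 125%/9⌋ = $5,374; SL = ⌊$35,495/9⌋ = $3,943 → take DB $5,374. Book value $33,321.
Year 2: DB = ⌊$33,321 × 125%/9⌋ = $4,627; SL = ⌊$30,121/8⌋ = $3,765 → take DB $4,627. Book value $28,694.
Year 3: DB = ⌊$28,694 × 125%/9⌋ = $3,985; SL = ⌊$25,494/7⌋ = $3,642 → take DB $3,985. Book value $24,709.
Year 4: DB = ⌊$24,709 × 125%/9⌋ = $3,431; SL = ⌊$21,509/6⌋ = $3,584 → take SL $3,584. Book value $21,125.
Year 5: DB = ⌊$21,125 × 125%/9⌋ = $2,934; SL = ⌊$17,925/5⌋ = $3,585 → take SL $3,585. Book value $17,540.
Year 6: DB = ⌊$17,540 × 125%/9⌋ = $2,436; SL = ⌊$14,340/4⌋ = $3,585 → take SL $3,585. Book value $13,955.
Year 7: DB = ⌊$13,955 × 125%/9⌋ = $1,938; SL = ⌊$10,755/3⌋ = $3,585 → take SL $3,585. Book value $10,370.
Year 8: DB = ⌊$10,370 × 125%/9⌋ = $1,440; SL = ⌊$7,170/2⌋ = $3,585 → take SL $3,585. Book value $6,785.

$6,785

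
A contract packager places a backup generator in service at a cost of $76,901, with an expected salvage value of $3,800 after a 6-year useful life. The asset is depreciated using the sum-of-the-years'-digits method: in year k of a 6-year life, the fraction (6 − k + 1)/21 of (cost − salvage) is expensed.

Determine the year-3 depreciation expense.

Depreciable base = $76,901 − $3,800 = $73,101.
Sum of the years' digits = 6+5+4+3+2+1 = 21.
Year 1: $73,101 × 6/21 = $20,886. Book value $56,015.
Year 2: $73,101 × 5/21 = $17,405. Book value $38,610.
Year 3: $73,101 × 4/21 = $13,924. Book value $24,686.

$13,924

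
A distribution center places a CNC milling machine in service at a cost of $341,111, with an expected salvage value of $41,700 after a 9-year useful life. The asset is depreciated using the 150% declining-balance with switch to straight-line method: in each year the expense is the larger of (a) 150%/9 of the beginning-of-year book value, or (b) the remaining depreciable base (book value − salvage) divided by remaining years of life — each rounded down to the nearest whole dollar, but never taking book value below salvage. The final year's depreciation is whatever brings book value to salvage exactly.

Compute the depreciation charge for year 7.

Depreciable base = $341,111 − $41,700 = $299,411.
Year 1: DB = ⌊$341,111 × 150%/9⌋ = $56,851; SL = ⌊$299,411/9⌋ = $33,267 → take DB $56,851. Book value $284,260.
Year 2: DB = ⌊$284,260 × 150%/9⌋ = $47,376; SL = ⌊$242,560/8⌋ = $30,320 → take DB $47,376. Book value $236,884.
Year 3: DB = ⌊$236,884 × 150%/9⌋ = $39,480; SL = ⌊$195,184/7⌋ = $27,883 → take DB $39,480. Book value $197,404.
Year 4: DB = ⌊$197,404 × 150%/9⌋ = $32,900; SL = ⌊$155,704/6⌋ = $25,950 → take DB $32,900. Book value $164,504.
Year 5: DB = ⌊$164,504 × 150%/9⌋ = $27,417; SL = ⌊$122,804/5⌋ = $24,560 → take DB $27,417. Book value $137,087.
Year 6: DB = ⌊$137,087 × 150%/9⌋ = $22,847; SL = ⌊$95,387/4⌋ = $23,846 → take SL $23,846. Book value $113,241.
Year 7: DB = ⌊$113,241 × 150%/9⌋ = $18,873; SL = ⌊$71,541/3⌋ = $23,847 → take SL $23,847. Book value $89,394.

$23,847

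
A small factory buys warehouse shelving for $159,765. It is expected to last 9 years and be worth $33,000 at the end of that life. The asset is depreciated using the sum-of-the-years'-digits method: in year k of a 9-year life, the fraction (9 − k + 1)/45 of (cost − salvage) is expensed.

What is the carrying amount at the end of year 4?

Depreciable base = $159,765 − $33,000 = $126,765.
Sum of the years' digits = 9+8+7+6+5+4+3+2+1 = 45.
Year 1: $126,765 × 9/45 = $25,353. Book value $134,412.
Year 2: $126,765 × 8/45 = $22,536. Book value $111,876.
Year 3: $126,765 × 7/45 = $19,719. Book value $92,157.
Year 4: $126,765 × 6/45 = $16,902. Book value $75,255.

$75,255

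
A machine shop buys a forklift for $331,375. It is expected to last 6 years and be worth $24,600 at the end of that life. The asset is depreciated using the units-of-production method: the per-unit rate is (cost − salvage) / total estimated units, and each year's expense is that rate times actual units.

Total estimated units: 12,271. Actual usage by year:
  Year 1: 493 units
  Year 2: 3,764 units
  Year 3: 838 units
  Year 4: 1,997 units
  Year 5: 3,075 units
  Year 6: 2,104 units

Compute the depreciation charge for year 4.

$49,925

Depreciable base = $331,375 − $24,600 = $306,775.
Rate = $306,775 / 12,271 units = $25 per unit.
Year 1: 493 × $25 = $12,325. Book value $319,050.
Year 2: 3,764 × $25 = $94,100. Book value $224,950.
Year 3: 838 × $25 = $20,950. Book value $204,000.
Year 4: 1,997 × $25 = $49,925. Book value $154,075.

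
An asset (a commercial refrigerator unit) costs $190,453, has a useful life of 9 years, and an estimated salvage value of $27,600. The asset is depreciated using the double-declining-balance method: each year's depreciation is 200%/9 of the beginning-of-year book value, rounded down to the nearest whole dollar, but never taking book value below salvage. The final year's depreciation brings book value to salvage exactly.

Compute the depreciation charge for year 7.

Depreciable base = $190,453 − $27,600 = $162,853.
Year 1: ⌊$190,453 × 200%/9⌋ = $42,322. Book value $148,131.
Year 2: ⌊$148,131 × 200%/9⌋ = $32,918. Book value $115,213.
Year 3: ⌊$115,213 × 200%/9⌋ = $25,602. Book value $89,611.
Year 4: ⌊$89,611 × 200%/9⌋ = $19,913. Book value $69,698.
Year 5: ⌊$69,698 × 200%/9⌋ = $15,488. Book value $54,210.
Year 6: ⌊$54,210 × 200%/9⌋ = $12,046. Book value $42,164.
Year 7: ⌊$42,164 × 200%/9⌋ = $9,369. Book value $32,795.

$9,369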